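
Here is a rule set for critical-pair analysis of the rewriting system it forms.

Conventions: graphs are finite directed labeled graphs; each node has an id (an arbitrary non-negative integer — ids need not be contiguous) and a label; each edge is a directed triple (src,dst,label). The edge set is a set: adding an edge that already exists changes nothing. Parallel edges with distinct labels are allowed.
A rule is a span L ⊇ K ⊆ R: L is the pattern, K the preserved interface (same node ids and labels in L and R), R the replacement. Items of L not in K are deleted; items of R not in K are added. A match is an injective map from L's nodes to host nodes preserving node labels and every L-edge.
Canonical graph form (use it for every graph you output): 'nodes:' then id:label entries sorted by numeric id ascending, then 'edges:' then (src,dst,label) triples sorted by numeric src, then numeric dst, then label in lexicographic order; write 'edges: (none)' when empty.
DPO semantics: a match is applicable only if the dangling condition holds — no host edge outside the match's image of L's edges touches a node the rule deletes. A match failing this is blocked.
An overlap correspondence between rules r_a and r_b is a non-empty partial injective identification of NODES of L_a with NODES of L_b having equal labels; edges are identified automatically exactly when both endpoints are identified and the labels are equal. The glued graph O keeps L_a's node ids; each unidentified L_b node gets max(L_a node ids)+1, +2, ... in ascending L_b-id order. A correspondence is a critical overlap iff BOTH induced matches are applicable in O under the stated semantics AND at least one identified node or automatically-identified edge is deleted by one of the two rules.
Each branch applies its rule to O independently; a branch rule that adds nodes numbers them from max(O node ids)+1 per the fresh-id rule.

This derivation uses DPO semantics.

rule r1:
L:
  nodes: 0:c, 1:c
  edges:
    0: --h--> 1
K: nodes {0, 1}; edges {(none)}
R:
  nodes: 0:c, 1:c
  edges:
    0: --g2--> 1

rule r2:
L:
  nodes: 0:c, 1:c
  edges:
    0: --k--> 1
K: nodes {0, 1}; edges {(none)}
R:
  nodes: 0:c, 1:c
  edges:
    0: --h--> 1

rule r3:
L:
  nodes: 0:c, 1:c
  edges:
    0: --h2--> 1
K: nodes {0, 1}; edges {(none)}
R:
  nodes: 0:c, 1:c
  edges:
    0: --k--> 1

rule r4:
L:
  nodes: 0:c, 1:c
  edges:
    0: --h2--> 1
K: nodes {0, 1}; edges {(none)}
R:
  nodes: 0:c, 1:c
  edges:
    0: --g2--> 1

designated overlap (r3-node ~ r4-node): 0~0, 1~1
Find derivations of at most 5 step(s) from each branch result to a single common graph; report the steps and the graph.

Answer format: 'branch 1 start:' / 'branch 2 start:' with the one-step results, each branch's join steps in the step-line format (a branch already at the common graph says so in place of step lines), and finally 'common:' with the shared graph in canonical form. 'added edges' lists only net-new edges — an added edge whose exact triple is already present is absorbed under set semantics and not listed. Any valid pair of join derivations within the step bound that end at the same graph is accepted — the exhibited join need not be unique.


branch 1 start:
nodes: 0:c, 1:c
edges: (0,1,k)
branch 2 start:
nodes: 0:c, 1:c
edges: (0,1,g2)
branch 1 step 1: rule r2; match: 0->0, 1->1; deleted nodes (none); deleted edges (0,1,k); added nodes (none); added edges (0,1,h); result: nodes: 0:c, 1:c edges: (0,1,h)
branch 1 step 2: rule r1; match: 0->0, 1->1; deleted nodes (none); deleted edges (0,1,h); added nodes (none); added edges (0,1,g2); result: nodes: 0:c, 1:c edges: (0,1,g2)
branch 2: already at the common graph (0 steps)
common:
nodes: 0:c, 1:c
edges: (0,1,g2)


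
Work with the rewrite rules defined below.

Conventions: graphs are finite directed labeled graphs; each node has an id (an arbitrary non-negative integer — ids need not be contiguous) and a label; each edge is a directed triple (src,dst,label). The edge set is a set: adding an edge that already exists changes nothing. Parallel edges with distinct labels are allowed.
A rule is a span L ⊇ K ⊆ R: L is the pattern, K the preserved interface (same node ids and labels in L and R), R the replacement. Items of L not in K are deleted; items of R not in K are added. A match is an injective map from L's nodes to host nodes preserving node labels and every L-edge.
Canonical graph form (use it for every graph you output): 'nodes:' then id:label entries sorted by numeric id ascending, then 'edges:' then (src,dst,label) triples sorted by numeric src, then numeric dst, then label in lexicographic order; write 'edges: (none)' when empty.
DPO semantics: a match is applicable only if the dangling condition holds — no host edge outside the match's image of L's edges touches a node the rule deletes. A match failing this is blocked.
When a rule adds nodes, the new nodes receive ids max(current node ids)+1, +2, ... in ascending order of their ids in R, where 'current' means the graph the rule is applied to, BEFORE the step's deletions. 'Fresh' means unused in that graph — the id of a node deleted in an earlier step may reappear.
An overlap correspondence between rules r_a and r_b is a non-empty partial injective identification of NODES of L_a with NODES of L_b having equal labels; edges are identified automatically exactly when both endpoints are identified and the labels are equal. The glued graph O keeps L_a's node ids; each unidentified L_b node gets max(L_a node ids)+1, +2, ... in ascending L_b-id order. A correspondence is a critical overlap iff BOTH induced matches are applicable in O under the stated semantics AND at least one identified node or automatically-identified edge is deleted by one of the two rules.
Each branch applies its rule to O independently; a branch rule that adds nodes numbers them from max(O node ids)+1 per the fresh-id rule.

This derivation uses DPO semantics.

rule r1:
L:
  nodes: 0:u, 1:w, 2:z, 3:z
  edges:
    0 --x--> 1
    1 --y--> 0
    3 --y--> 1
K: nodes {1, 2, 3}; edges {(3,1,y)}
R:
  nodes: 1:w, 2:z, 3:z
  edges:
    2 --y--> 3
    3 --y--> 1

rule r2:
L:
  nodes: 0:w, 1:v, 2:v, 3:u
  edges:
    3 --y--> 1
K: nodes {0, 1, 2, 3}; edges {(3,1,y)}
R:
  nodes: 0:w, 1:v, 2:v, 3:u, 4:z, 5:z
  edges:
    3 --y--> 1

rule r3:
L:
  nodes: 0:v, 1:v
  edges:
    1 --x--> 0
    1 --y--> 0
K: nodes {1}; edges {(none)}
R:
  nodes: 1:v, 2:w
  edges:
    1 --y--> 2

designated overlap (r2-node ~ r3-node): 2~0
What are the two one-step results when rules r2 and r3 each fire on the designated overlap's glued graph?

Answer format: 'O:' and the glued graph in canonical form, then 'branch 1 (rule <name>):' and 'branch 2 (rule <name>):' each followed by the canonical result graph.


O:
nodes: 0:w, 1:v, 2:v, 3:u, 4:v
edges: (3,1,y); (4,2,x); (4,2,y)
branch 1 (rule r2):
nodes: 0:w, 1:v, 2:v, 3:u, 4:v, 5:z, 6:z
edges: (3,1,y); (4,2,x); (4,2,y)
branch 2 (rule r3):
nodes: 0:w, 1:v, 3:u, 4:v, 5:w
edges: (3,1,y); (4,5,y)


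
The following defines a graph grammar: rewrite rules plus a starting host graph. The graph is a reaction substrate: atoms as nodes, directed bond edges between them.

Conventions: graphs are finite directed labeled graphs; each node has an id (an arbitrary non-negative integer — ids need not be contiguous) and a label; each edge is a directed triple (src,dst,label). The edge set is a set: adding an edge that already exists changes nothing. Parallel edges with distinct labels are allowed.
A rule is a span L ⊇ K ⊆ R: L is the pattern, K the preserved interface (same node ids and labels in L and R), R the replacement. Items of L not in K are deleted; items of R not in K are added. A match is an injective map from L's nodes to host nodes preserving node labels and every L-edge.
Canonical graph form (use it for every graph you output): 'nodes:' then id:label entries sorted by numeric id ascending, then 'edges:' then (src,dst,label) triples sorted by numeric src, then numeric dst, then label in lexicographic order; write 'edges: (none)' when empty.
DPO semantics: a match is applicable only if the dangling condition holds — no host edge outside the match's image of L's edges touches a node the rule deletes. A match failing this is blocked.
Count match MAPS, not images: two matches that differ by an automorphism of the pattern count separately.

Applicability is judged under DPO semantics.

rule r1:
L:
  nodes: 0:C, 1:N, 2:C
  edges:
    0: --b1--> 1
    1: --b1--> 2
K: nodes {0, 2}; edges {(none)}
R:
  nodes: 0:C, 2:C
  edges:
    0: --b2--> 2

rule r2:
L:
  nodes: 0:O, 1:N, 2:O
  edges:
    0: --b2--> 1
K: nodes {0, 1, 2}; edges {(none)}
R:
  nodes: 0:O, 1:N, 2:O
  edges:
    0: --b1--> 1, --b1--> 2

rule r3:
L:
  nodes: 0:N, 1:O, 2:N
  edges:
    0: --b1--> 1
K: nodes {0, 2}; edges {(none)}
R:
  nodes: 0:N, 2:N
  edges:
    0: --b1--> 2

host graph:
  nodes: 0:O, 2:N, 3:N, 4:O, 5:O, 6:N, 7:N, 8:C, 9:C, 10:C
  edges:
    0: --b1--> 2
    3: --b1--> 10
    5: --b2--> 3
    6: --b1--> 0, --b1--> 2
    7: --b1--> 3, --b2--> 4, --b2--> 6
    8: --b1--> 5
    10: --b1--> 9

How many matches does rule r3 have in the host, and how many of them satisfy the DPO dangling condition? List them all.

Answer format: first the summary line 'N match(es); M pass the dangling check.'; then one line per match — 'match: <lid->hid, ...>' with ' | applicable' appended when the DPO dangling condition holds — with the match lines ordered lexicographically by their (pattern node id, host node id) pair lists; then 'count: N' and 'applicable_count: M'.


3 match(es); 0 pass the dangling check.
match: 0->6, 1->0, 2->2
match: 0->6, 1->0, 2->3
match: 0->6, 1->0, 2->7
count: 3
applicable_count: 0


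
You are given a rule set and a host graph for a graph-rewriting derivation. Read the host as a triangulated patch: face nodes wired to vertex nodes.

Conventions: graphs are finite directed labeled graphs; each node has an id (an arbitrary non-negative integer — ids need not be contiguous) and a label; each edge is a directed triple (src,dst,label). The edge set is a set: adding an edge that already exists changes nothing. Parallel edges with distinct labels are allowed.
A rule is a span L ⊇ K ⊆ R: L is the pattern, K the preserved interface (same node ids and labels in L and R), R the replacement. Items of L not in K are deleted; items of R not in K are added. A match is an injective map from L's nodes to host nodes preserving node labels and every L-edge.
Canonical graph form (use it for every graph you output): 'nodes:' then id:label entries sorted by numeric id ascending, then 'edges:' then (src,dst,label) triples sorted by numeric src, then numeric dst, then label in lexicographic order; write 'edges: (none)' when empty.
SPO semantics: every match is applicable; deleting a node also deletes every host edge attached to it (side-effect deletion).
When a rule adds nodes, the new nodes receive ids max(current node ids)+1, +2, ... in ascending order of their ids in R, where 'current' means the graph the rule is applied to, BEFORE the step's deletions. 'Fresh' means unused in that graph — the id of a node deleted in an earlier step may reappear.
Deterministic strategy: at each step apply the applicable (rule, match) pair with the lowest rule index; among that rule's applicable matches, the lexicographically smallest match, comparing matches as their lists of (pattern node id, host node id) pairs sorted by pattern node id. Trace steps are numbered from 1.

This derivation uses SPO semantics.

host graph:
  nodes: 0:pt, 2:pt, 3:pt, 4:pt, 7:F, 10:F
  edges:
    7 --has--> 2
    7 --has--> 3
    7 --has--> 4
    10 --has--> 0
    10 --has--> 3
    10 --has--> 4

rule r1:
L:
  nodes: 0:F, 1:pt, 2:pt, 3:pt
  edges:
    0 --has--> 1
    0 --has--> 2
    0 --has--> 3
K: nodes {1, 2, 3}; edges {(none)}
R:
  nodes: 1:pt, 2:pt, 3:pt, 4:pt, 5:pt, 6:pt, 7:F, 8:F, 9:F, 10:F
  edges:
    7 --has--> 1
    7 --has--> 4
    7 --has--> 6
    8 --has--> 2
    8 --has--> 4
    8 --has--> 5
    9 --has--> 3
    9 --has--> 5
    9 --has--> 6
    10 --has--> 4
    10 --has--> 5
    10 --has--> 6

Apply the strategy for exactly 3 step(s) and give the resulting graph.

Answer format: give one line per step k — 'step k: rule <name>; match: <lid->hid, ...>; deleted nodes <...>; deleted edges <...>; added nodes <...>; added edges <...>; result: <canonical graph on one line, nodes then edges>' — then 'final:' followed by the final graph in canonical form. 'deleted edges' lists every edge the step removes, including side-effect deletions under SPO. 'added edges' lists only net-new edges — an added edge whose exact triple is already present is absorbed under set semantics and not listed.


step 1: rule r1; match: 0->7, 1->2, 2->3, 3->4; deleted nodes 7; deleted edges (7,2,has); (7,3,has); (7,4,has); added nodes 11, 12, 13, 14, 15, 16, 17; added edges (14,2,has); (14,11,has); (14,13,has); (15,3,has); (15,11,has); (15,12,has); (16,4,has); (16,12,has); (16,13,has); (17,11,has); (17,12,has); (17,13,has); result: nodes: 0:pt, 2:pt, 3:pt, 4:pt, 10:F, 11:pt, 12:pt, 13:pt, 14:F, 15:F, 16:F, 17:F edges: (10,0,has); (10,3,has); (10,4,has); (14,2,has); (14,11,has); (14,13,has); (15,3,has); (15,11,has); (15,12,has); (16,4,has); (16,12,has); (16,13,has); (17,11,has); (17,12,has); (17,13,has)
step 2: rule r1; match: 0->10, 1->0, 2->3, 3->4; deleted nodes 10; deleted edges (10,0,has); (10,3,has); (10,4,has); added nodes 18, 19, 20, 21, 22, 23, 24; added edges (21,0,has); (21,18,has); (21,20,has); (22,3,has); (22,18,has); (22,19,has); (23,4,has); (23,19,has); (23,20,has); (24,18,has); (24,19,has); (24,20,has); result: nodes: 0:pt, 2:pt, 3:pt, 4:pt, 11:pt, 12:pt, 13:pt, 14:F, 15:F, 16:F, 17:F, 18:pt, 19:pt, 20:pt, 21:F, 22:F, 23:F, 24:F edges: (14,2,has); (14,11,has); (14,13,has); (15,3,has); (15,11,has); (15,12,has); (16,4,has); (16,12,has); (16,13,has); (17,11,has); (17,12,has); (17,13,has); (21,0,has); (21,18,has); (21,20,has); (22,3,has); (22,18,has); (22,19,has); (23,4,has); (23,19,has); (23,20,has); (24,18,has); (24,19,has); (24,20,has)
step 3: rule r1; match: 0->14, 1->2, 2->11, 3->13; deleted nodes 14; deleted edges (14,2,has); (14,11,has); (14,13,has); added nodes 25, 26, 27, 28, 29, 30, 31; added edges (28,2,has); (28,25,has); (28,27,has); (29,11,has); (29,25,has); (29,26,has); (30,13,has); (30,26,has); (30,27,has); (31,25,has); (31,26,has); (31,27,has); result: nodes: 0:pt, 2:pt, 3:pt, 4:pt, 11:pt, 12:pt, 13:pt, 15:F, 16:F, 17:F, 18:pt, 19:pt, 20:pt, 21:F, 22:F, 23:F, 24:F, 25:pt, 26:pt, 27:pt, 28:F, 29:F, 30:F, 31:F edges: (15,3,has); (15,11,has); (15,12,has); (16,4,has); (16,12,has); (16,13,has); (17,11,has); (17,12,has); (17,13,has); (21,0,has); (21,18,has); (21,20,has); (22,3,has); (22,18,has); (22,19,has); (23,4,has); (23,19,has); (23,20,has); (24,18,has); (24,19,has); (24,20,has); (28,2,has); (28,25,has); (28,27,has); (29,11,has); (29,25,has); (29,26,has); (30,13,has); (30,26,has); (30,27,has); (31,25,has); (31,26,has); (31,27,has)
final:
nodes: 0:pt, 2:pt, 3:pt, 4:pt, 11:pt, 12:pt, 13:pt, 15:F, 16:F, 17:F, 18:pt, 19:pt, 20:pt, 21:F, 22:F, 23:F, 24:F, 25:pt, 26:pt, 27:pt, 28:F, 29:F, 30:F, 31:F
edges: (15,3,has); (15,11,has); (15,12,has); (16,4,has); (16,12,has); (16,13,has); (17,11,has); (17,12,has); (17,13,has); (21,0,has); (21,18,has); (21,20,has); (22,3,has); (22,18,has); (22,19,has); (23,4,has); (23,19,has); (23,20,has); (24,18,has); (24,19,has); (24,20,has); (28,2,has); (28,25,has); (28,27,has); (29,11,has); (29,25,has); (29,26,has); (30,13,has); (30,26,has); (30,27,has); (31,25,has); (31,26,has); (31,27,has)


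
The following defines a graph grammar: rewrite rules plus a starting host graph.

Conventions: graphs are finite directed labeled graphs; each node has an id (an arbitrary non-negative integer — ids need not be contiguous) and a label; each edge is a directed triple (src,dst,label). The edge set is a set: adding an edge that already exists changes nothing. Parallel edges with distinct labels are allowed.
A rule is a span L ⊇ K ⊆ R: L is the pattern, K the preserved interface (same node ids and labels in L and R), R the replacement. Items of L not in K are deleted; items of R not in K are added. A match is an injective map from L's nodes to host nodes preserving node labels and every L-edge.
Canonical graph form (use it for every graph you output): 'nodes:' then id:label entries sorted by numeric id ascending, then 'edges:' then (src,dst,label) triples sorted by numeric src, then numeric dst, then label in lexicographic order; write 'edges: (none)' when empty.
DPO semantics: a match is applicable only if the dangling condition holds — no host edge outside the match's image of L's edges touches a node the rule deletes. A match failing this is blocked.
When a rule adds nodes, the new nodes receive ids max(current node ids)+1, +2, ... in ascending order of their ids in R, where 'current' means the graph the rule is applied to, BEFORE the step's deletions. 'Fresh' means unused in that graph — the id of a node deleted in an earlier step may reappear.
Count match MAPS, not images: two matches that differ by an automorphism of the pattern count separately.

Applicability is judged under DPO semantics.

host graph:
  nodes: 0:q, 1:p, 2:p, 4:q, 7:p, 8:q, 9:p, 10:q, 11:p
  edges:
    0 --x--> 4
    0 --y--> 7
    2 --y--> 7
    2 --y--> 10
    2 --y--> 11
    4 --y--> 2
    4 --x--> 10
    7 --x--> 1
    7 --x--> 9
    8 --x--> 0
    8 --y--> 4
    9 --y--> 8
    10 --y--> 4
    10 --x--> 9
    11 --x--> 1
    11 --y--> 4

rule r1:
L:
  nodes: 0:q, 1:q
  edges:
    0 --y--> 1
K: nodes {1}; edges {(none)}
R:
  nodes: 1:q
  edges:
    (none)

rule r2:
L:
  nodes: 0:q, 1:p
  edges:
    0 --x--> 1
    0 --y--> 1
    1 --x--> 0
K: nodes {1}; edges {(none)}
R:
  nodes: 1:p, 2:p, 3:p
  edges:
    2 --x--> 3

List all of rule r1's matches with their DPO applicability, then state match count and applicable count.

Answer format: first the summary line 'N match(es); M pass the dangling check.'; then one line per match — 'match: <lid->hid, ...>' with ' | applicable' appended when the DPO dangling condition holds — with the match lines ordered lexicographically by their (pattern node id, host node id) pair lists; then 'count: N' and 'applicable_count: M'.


2 match(es); 0 pass the dangling check.
match: 0->8, 1->4
match: 0->10, 1->4
count: 2
applicable_count: 0


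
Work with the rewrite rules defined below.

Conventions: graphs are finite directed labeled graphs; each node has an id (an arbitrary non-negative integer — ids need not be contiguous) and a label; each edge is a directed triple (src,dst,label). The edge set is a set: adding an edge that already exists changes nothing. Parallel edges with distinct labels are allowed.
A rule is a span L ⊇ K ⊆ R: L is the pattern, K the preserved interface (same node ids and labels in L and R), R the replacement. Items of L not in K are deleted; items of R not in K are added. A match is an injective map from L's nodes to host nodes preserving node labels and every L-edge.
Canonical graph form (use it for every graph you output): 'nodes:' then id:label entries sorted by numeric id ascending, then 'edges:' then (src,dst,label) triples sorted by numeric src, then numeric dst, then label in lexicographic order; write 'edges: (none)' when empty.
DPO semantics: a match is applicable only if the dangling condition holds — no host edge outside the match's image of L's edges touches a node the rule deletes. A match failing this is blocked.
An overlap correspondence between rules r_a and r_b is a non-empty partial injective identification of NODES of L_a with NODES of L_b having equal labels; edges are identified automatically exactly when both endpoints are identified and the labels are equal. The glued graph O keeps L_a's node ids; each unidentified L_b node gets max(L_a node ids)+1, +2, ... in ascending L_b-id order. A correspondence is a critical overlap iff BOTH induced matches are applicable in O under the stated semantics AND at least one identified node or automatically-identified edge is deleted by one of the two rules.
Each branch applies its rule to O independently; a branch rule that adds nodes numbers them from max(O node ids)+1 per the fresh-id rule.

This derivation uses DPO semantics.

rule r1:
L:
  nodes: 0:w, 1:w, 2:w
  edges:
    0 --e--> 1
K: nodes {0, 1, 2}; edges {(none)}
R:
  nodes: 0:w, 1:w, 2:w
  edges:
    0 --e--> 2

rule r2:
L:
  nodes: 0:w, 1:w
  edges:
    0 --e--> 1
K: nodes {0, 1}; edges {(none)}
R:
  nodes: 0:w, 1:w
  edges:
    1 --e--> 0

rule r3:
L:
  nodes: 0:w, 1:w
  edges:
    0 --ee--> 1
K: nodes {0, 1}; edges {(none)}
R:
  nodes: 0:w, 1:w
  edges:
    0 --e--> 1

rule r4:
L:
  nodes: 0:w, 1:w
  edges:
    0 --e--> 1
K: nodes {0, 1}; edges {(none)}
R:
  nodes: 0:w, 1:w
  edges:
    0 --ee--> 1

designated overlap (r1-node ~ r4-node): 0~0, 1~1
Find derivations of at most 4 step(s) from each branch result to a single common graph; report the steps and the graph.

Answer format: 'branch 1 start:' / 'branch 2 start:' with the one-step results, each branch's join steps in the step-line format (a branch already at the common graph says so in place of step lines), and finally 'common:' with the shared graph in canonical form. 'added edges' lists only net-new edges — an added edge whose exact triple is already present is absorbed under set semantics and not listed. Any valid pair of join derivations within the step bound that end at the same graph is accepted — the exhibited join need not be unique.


branch 1 start:
nodes: 0:w, 1:w, 2:w
edges: (0,2,e)
branch 2 start:
nodes: 0:w, 1:w, 2:w
edges: (0,1,ee)
branch 1 step 1: rule r1; match: 0->0, 1->2, 2->1; deleted nodes (none); deleted edges (0,2,e); added nodes (none); added edges (0,1,e); result: nodes: 0:w, 1:w, 2:w edges: (0,1,e)
branch 2 step 1: rule r3; match: 0->0, 1->1; deleted nodes (none); deleted edges (0,1,ee); added nodes (none); added edges (0,1,e); result: nodes: 0:w, 1:w, 2:w edges: (0,1,e)
common:
nodes: 0:w, 1:w, 2:w
edges: (0,1,e)


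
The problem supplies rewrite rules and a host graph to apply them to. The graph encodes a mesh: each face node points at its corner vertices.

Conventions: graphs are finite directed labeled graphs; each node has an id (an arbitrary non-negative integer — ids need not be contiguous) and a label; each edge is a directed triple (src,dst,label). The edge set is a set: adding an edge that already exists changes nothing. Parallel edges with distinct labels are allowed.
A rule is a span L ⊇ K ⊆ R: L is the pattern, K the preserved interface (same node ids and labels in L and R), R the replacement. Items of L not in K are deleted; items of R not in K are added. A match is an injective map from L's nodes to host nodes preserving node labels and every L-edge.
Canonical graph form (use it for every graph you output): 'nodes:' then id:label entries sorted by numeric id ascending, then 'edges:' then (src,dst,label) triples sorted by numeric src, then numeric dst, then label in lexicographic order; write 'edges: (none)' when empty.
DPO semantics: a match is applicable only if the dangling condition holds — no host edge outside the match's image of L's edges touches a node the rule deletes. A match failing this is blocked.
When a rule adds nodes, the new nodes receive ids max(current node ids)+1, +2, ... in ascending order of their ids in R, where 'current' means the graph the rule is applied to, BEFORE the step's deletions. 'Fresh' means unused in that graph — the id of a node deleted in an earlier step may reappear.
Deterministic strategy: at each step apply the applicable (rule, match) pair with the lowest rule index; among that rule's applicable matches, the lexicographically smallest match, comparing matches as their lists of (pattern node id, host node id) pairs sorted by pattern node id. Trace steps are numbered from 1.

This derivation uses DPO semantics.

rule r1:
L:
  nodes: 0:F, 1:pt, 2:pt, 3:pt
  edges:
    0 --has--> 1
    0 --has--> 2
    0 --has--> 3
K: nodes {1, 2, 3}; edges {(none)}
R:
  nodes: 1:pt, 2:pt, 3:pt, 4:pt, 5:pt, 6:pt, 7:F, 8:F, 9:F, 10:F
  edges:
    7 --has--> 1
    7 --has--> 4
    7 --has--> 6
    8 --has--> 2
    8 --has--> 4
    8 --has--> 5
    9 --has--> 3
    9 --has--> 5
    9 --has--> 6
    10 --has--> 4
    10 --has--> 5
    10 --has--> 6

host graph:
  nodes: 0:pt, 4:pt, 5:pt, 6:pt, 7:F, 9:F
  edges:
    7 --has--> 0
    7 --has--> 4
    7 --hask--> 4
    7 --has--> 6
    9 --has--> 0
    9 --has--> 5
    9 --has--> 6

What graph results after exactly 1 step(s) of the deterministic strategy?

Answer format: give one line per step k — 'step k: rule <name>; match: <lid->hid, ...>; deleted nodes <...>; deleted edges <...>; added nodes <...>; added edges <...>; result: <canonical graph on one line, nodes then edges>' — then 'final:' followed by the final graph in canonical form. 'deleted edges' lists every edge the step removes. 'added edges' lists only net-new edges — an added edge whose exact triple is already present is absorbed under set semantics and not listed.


step 1: rule r1; match: 0->9, 1->0, 2->5, 3->6; deleted nodes 9; deleted edges (9,0,has); (9,5,has); (9,6,has); added nodes 10, 11, 12, 13, 14, 15, 16; added edges (13,0,has); (13,10,has); (13,12,has); (14,5,has); (14,10,has); (14,11,has); (15,6,has); (15,11,has); (15,12,has); (16,10,has); (16,11,has); (16,12,has); result: nodes: 0:pt, 4:pt, 5:pt, 6:pt, 7:F, 10:pt, 11:pt, 12:pt, 13:F, 14:F, 15:F, 16:F edges: (7,0,has); (7,4,has); (7,4,hask); (7,6,has); (13,0,has); (13,10,has); (13,12,has); (14,5,has); (14,10,has); (14,11,has); (15,6,has); (15,11,has); (15,12,has); (16,10,has); (16,11,has); (16,12,has)
final:
nodes: 0:pt, 4:pt, 5:pt, 6:pt, 7:F, 10:pt, 11:pt, 12:pt, 13:F, 14:F, 15:F, 16:F
edges: (7,0,has); (7,4,has); (7,4,hask); (7,6,has); (13,0,has); (13,10,has); (13,12,has); (14,5,has); (14,10,has); (14,11,has); (15,6,has); (15,11,has); (15,12,has); (16,10,has); (16,11,has); (16,12,has)


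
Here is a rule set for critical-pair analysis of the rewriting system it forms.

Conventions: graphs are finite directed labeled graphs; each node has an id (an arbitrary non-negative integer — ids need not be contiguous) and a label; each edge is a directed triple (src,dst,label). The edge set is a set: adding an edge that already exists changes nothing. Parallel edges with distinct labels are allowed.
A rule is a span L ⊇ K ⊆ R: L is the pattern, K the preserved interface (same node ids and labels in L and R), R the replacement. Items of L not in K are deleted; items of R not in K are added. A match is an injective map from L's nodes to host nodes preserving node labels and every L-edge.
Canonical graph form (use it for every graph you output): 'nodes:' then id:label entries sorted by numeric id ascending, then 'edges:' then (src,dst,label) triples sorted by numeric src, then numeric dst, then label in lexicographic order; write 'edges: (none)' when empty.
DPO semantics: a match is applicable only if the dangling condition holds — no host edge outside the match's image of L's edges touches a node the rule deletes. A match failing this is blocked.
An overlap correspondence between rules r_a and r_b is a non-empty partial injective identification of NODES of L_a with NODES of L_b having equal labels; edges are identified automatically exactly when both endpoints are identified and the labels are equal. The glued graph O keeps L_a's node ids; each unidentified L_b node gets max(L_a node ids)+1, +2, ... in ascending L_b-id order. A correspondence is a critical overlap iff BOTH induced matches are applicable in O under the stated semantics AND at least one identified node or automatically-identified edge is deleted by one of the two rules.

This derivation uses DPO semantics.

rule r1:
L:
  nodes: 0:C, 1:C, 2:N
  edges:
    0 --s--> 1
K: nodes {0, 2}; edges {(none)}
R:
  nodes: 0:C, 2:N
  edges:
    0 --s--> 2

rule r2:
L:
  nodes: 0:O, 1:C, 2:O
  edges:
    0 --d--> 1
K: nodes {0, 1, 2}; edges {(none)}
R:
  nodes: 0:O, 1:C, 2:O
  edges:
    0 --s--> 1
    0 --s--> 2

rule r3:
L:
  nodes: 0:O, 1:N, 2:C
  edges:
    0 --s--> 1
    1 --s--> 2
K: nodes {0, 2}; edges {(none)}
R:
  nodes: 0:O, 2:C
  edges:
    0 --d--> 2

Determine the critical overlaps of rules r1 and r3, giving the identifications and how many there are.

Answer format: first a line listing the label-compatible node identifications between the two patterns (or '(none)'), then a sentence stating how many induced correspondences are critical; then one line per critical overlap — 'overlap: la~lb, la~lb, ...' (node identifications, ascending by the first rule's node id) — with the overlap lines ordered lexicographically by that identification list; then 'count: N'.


label-compatible node identifications between L(r1) and L(r3): 0~2, 1~2, 2~1
2 of the induced correspondences are critical overlaps of r1 and r3.
overlap: 0~2, 2~1
overlap: 2~1
count: 2


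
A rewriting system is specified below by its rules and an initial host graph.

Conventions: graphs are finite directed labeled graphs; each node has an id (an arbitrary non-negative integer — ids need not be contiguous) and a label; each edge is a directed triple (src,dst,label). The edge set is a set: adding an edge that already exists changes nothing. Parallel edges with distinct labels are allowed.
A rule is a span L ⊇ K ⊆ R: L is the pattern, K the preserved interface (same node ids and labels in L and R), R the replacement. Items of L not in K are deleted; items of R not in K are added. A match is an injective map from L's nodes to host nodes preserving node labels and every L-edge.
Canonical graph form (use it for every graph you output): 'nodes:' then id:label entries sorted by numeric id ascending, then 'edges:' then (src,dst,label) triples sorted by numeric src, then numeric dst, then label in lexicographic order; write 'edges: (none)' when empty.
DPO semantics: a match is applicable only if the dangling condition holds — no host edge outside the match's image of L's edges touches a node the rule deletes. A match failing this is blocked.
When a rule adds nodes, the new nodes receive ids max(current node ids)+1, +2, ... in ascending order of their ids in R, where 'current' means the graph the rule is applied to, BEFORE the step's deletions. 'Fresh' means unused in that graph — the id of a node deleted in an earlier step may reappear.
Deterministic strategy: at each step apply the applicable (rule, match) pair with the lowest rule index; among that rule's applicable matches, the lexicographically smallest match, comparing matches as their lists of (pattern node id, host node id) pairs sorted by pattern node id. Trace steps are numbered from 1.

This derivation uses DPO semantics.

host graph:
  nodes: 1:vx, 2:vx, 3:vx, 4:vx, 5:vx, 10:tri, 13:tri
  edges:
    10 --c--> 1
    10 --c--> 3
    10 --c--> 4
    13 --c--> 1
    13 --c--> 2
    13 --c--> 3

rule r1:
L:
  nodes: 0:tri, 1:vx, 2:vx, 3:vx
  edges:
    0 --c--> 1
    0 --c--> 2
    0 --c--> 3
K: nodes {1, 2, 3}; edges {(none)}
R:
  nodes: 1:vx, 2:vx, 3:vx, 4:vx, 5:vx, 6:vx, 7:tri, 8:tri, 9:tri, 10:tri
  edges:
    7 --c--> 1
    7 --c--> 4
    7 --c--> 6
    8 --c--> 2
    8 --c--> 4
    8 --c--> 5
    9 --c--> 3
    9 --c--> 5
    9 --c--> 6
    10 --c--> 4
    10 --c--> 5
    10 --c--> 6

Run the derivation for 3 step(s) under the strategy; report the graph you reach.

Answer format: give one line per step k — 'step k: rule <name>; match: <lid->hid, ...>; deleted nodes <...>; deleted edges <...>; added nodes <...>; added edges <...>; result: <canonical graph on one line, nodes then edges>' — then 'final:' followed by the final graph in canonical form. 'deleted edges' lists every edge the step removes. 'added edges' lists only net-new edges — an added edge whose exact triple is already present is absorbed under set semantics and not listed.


step 1: rule r1; match: 0->10, 1->1, 2->3, 3->4; deleted nodes 10; deleted edges (10,1,c); (10,3,c); (10,4,c); added nodes 14, 15, 16, 17, 18, 19, 20; added edges (17,1,c); (17,14,c); (17,16,c); (18,3,c); (18,14,c); (18,15,c); (19,4,c); (19,15,c); (19,16,c); (20,14,c); (20,15,c); (20,16,c); result: nodes: 1:vx, 2:vx, 3:vx, 4:vx, 5:vx, 13:tri, 14:vx, 15:vx, 16:vx, 17:tri, 18:tri, 19:tri, 20:tri edges: (13,1,c); (13,2,c); (13,3,c); (17,1,c); (17,14,c); (17,16,c); (18,3,c); (18,14,c); (18,15,c); (19,4,c); (19,15,c); (19,16,c); (20,14,c); (20,15,c); (20,16,c)
step 2: rule r1; match: 0->13, 1->1, 2->2, 3->3; deleted nodes 13; deleted edges (13,1,c); (13,2,c); (13,3,c); added nodes 21, 22, 23, 24, 25, 26, 27; added edges (24,1,c); (24,21,c); (24,23,c); (25,2,c); (25,21,c); (25,22,c); (26,3,c); (26,22,c); (26,23,c); (27,21,c); (27,22,c); (27,23,c); result: nodes: 1:vx, 2:vx, 3:vx, 4:vx, 5:vx, 14:vx, 15:vx, 16:vx, 17:tri, 18:tri, 19:tri, 20:tri, 21:vx, 22:vx, 23:vx, 24:tri, 25:tri, 26:tri, 27:tri edges: (17,1,c); (17,14,c); (17,16,c); (18,3,c); (18,14,c); (18,15,c); (19,4,c); (19,15,c); (19,16,c); (20,14,c); (20,15,c); (20,16,c); (24,1,c); (24,21,c); (24,23,c); (25,2,c); (25,21,c); (25,22,c); (26,3,c); (26,22,c); (26,23,c); (27,21,c); (27,22,c); (27,23,c)
step 3: rule r1; match: 0->17, 1->1, 2->14, 3->16; deleted nodes 17; deleted edges (17,1,c); (17,14,c); (17,16,c); added nodes 28, 29, 30, 31, 32, 33, 34; added edges (31,1,c); (31,28,c); (31,30,c); (32,14,c); (32,28,c); (32,29,c); (33,16,c); (33,29,c); (33,30,c); (34,28,c); (34,29,c); (34,30,c); result: nodes: 1:vx, 2:vx, 3:vx, 4:vx, 5:vx, 14:vx, 15:vx, 16:vx, 18:tri, 19:tri, 20:tri, 21:vx, 22:vx, 23:vx, 24:tri, 25:tri, 26:tri, 27:tri, 28:vx, 29:vx, 30:vx, 31:tri, 32:tri, 33:tri, 34:tri edges: (18,3,c); (18,14,c); (18,15,c); (19,4,c); (19,15,c); (19,16,c); (20,14,c); (20,15,c); (20,16,c); (24,1,c); (24,21,c); (24,23,c); (25,2,c); (25,21,c); (25,22,c); (26,3,c); (26,22,c); (26,23,c); (27,21,c); (27,22,c); (27,23,c); (31,1,c); (31,28,c); (31,30,c); (32,14,c); (32,28,c); (32,29,c); (33,16,c); (33,29,c); (33,30,c); (34,28,c); (34,29,c); (34,30,c)
final:
nodes: 1:vx, 2:vx, 3:vx, 4:vx, 5:vx, 14:vx, 15:vx, 16:vx, 18:tri, 19:tri, 20:tri, 21:vx, 22:vx, 23:vx, 24:tri, 25:tri, 26:tri, 27:tri, 28:vx, 29:vx, 30:vx, 31:tri, 32:tri, 33:tri, 34:tri
edges: (18,3,c); (18,14,c); (18,15,c); (19,4,c); (19,15,c); (19,16,c); (20,14,c); (20,15,c); (20,16,c); (24,1,c); (24,21,c); (24,23,c); (25,2,c); (25,21,c); (25,22,c); (26,3,c); (26,22,c); (26,23,c); (27,21,c); (27,22,c); (27,23,c); (31,1,c); (31,28,c); (31,30,c); (32,14,c); (32,28,c); (32,29,c); (33,16,c); (33,29,c); (33,30,c); (34,28,c); (34,29,c); (34,30,c)


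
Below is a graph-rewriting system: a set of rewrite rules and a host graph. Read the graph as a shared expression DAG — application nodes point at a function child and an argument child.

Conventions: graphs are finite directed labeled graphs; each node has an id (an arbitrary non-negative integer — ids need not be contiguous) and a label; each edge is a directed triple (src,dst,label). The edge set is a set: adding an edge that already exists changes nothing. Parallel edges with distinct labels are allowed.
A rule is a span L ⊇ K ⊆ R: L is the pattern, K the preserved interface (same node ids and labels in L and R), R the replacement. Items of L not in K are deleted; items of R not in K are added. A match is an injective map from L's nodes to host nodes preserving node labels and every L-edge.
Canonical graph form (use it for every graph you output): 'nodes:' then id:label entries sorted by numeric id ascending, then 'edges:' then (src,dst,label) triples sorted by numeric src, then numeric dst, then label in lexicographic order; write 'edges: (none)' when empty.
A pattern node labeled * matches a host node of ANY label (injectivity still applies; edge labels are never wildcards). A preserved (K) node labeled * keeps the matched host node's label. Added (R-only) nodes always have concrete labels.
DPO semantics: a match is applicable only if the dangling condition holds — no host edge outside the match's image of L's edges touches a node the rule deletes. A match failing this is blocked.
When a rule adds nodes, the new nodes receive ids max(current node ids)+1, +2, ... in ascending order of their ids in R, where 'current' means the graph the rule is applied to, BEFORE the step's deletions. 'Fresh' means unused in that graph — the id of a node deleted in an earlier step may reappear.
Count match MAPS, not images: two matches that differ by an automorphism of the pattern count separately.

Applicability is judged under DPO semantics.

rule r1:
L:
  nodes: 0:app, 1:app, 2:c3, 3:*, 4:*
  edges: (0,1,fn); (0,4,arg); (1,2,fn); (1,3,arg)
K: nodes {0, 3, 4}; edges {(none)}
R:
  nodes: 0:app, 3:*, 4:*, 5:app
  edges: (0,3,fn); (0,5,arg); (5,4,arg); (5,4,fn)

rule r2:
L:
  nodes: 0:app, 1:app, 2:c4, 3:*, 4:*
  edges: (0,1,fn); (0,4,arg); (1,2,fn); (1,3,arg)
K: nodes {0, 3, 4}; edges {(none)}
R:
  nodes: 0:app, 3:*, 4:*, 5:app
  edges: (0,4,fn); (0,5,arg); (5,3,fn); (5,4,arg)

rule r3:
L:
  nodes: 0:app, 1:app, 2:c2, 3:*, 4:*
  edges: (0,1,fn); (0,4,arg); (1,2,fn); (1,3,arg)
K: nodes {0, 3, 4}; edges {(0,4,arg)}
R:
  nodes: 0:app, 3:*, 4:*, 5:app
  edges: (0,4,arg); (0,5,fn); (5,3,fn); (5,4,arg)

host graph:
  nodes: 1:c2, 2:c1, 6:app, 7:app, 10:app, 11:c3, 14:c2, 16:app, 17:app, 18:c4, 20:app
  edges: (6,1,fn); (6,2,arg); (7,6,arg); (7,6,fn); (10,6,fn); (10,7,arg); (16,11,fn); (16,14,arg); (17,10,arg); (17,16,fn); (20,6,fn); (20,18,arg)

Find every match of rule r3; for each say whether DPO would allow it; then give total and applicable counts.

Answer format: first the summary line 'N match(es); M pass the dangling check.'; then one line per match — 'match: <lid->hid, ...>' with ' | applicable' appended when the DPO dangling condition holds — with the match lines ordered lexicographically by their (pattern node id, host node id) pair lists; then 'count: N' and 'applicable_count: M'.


2 match(es); 0 pass the dangling check.
match: 0->10, 1->6, 2->1, 3->2, 4->7
match: 0->20, 1->6, 2->1, 3->2, 4->18
count: 2
applicable_count: 0


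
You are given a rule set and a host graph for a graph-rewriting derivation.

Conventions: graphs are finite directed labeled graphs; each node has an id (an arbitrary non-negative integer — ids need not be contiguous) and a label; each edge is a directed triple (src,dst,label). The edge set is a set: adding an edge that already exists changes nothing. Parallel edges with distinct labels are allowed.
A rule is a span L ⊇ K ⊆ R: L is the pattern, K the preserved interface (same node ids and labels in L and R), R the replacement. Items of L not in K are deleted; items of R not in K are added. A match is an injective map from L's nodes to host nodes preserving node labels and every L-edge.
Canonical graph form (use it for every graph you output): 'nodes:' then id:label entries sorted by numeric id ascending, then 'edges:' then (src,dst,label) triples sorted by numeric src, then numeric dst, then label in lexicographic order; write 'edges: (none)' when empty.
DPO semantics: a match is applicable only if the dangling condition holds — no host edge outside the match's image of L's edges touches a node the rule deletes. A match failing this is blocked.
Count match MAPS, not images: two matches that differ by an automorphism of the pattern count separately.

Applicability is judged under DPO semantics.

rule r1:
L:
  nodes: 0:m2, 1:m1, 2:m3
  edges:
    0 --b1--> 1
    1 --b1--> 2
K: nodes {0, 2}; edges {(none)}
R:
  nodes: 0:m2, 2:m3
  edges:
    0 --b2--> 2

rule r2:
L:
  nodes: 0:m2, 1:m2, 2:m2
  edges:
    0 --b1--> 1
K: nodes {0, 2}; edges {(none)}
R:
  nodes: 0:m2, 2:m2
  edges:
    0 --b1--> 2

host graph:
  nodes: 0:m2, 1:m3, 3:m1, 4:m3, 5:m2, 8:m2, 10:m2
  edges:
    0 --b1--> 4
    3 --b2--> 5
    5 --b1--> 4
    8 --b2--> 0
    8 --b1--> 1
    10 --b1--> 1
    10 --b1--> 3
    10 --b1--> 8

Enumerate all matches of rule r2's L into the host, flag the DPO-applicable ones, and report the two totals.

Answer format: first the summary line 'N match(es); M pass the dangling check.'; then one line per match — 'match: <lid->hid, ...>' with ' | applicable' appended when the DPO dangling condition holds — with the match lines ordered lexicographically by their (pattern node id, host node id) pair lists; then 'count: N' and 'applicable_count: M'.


2 match(es); 0 pass the dangling check.
match: 0->10, 1->8, 2->0
match: 0->10, 1->8, 2->5
count: 2
applicable_count: 0


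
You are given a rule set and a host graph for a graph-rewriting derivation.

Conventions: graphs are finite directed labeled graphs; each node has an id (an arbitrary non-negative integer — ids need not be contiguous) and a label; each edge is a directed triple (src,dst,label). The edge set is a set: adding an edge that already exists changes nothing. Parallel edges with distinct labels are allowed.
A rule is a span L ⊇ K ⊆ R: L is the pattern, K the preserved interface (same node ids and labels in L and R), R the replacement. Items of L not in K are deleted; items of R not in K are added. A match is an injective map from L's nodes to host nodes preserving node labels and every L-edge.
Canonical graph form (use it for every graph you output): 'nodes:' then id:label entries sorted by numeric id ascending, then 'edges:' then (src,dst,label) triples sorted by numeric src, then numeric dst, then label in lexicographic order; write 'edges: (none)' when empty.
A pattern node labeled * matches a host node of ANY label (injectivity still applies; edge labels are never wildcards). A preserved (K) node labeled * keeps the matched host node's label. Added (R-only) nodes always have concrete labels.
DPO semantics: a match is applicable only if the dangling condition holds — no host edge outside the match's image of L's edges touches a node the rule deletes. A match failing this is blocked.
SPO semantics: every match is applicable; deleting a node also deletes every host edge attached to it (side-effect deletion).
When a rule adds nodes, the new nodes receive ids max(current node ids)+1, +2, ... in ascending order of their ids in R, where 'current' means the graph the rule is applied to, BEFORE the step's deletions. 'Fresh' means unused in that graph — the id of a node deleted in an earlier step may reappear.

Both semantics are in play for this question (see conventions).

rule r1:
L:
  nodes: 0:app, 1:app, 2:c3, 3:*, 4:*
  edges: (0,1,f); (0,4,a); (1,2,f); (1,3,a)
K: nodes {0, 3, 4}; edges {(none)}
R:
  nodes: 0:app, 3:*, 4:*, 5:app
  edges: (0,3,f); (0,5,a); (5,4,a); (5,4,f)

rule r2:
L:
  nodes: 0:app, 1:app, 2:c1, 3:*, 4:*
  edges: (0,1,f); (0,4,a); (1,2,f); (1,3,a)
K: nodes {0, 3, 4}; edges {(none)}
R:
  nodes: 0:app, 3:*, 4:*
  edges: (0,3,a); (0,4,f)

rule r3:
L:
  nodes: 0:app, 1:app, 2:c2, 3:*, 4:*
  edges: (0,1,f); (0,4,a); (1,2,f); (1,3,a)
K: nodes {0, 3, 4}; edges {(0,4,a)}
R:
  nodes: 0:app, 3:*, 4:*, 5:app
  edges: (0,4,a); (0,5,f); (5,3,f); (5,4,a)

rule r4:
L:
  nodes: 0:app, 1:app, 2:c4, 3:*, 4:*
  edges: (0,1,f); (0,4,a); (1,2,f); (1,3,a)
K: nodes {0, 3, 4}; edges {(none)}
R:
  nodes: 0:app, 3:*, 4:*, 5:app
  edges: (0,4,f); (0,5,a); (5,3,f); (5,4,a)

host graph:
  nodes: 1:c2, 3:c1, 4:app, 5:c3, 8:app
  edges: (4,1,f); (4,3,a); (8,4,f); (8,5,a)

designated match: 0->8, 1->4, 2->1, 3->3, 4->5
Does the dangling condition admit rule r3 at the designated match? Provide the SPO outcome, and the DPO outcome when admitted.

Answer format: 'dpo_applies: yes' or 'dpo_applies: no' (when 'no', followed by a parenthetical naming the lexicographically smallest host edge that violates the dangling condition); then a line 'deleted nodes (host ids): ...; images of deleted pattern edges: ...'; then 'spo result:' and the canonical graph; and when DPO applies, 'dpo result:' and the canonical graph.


dpo_applies: yes
deleted nodes (host ids): 1, 4; images of deleted pattern edges: (4,1,f); (4,3,a); (8,4,f)
spo result:
nodes: 3:c1, 5:c3, 8:app, 9:app
edges: (8,5,a); (8,9,f); (9,3,f); (9,5,a)
dpo result:
nodes: 3:c1, 5:c3, 8:app, 9:app
edges: (8,5,a); (8,9,f); (9,3,f); (9,5,a)
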